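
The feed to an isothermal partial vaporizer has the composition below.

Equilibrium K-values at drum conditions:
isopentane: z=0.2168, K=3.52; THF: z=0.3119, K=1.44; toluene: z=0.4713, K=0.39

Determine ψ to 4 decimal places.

ψ = 0.4123

Iterate (Newton) starting at ψ = 0.5:
  ψ = 0.5000: g = -0.05943, g' = -0.6732 → ψ = 0.4117
  ψ = 0.4117: g = 0.00041, g' = -0.6876 → ψ = 0.4123
Converged at ψ = 0.4123.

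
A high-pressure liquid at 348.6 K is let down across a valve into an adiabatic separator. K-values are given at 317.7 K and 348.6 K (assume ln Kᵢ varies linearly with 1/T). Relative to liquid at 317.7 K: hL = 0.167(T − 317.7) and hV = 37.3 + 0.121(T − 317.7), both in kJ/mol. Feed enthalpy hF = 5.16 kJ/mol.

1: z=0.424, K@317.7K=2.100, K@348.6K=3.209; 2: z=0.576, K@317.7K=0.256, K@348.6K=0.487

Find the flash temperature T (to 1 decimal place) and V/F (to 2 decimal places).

Adiabatic flash: solve Rachford–Rice at each trial T, then check hF = ψ·hV(T) + (1−ψ)·hL(T).
  T = 317.7 K: K = (2.100, 0.256), RR gives ψ = 0.046, H_out = 1.725 kJ/mol
  T = 348.6 K: K = (3.209, 0.487), RR gives ψ = 0.566, H_out = 25.459 kJ/mol
  T = 333.1 K: K = (2.620, 0.358), RR gives ψ = 0.305, H_out = 13.727 kJ/mol
  T = 325.4 K: K = (2.352, 0.304), RR gives ψ = 0.183, H_out = 8.048 kJ/mol
  T = 321.5 K: K = (2.222, 0.279), RR gives ψ = 0.117, H_out = 4.967 kJ/mol
  T = 323.4 K: K = (2.285, 0.291), RR gives ψ = 0.150, H_out = 6.493 kJ/mol
Linear interpolation between T = 321.5 (H_out = 4.967) and T = 323.4 (H_out = 6.493) on hF = 5.16 gives T ≈ 321.7 K, at which ψ = 0.12.

T = 321.7 K, V/F = 0.12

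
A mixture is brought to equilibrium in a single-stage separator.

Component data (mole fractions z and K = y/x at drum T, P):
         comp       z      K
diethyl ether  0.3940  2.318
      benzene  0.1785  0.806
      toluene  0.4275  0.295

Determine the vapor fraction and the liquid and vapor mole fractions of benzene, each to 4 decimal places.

ψ = 0.2336, x_benzene = 0.1870, y_benzene = 0.1507

Material balance + equilibrium reduce to Σ zᵢ(Kᵢ−1)/(1+ψ(Kᵢ−1)) = 0.
Check two-phase: ΣzᵢKᵢ = 1.1833 > 1 and Σzᵢ/Kᵢ = 1.8406 > 1, so g(0) = 0.1833 > 0 and g(1) = -0.8406 < 0.
Newton–Raphson from ψ = 0.55:
  ψ = 0.5500: g = -0.22997, g' = -0.8053 → ψ = 0.2644
  ψ = 0.2644: g = -0.02186, g' = -0.7048 → ψ = 0.2334
  ψ = 0.2334: g = 0.00010, g' = -0.7121 → ψ = 0.2336
Converged at ψ = 0.2336.
Compositions from xᵢ = zᵢ/(1+ψ(Kᵢ−1)), yᵢ = Kᵢxᵢ:
  diethyl ether: x = 0.3013, y = 0.6983
  benzene: x = 0.1870, y = 0.1507
  toluene: x = 0.5118, y = 0.1510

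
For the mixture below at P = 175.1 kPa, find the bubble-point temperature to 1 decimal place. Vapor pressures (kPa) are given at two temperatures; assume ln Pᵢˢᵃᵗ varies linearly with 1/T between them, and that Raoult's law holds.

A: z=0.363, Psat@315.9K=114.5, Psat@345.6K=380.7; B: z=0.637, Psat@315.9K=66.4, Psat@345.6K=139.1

T = 337.5 K

Bubble-point temperature: ΣzᵢPᵢˢᵃᵗ(T) = P. Interpolate ln Pᵢˢᵃᵗ = aᵢ + bᵢ/T.
  T = 315.9 K: ΣzᵢPᵢˢᵃᵗ = 83.86 kPa
  T = 345.6 K: ΣzᵢPᵢˢᵃᵗ = 226.80 kPa
  T = 330.8 K: ΣzᵢPᵢˢᵃᵗ = 140.34 kPa
  T = 338.2 K: ΣzᵢPᵢˢᵃᵗ = 179.08 kPa
  T = 334.5 K: ΣzᵢPᵢˢᵃᵗ = 158.68 kPa
  T = 336.4 K: ΣzᵢPᵢˢᵃᵗ = 168.89 kPa
Interpolating between 336.4 K and 338.2 K gives T ≈ 337.5 K.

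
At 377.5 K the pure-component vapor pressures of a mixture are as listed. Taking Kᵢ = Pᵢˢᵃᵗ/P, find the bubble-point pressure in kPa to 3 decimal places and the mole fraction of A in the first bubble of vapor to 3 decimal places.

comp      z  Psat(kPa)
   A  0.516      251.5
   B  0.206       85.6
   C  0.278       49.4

At the bubble point ψ → 0, so ΣzᵢKᵢ = 1 with Kᵢ = Pᵢˢᵃᵗ/P ⇒ P = ΣzᵢPᵢˢᵃᵗ.
P = 0.516·251.5 + 0.206·85.6 + 0.278·49.4 = 161.141 kPa
yᵢ = zᵢPᵢˢᵃᵗ/P ⇒ y_A = 0.516·251.5/161.141 = 0.805

Pbub = 161.141 kPa, y_A = 0.805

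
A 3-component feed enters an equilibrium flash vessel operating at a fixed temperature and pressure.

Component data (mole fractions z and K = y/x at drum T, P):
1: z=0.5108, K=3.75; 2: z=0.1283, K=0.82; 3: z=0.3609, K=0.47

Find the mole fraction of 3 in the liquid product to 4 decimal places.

Rachford–Rice: g(ψ) = Σ zᵢ(Kᵢ−1)/(1+ψ(Kᵢ−1)) = 0.
g(0) = ΣzᵢKᵢ − 1 = 1.1903 and g(1) = 1 − Σzᵢ/Kᵢ = -0.0605, so a root lies in (0, 1).
Newton–Raphson from ψ = 0.41:
  ψ = 0.4100: g = 0.39094, g' = -1.0238 → ψ = 0.7919
  ψ = 0.7919: g = 0.08552, g' = -0.6893 → ψ = 0.9159
  ψ = 0.9159: g = -0.00019, g' = -0.7008 → ψ = 0.9157
Converged at ψ = 0.9157.
Compositions from xᵢ = zᵢ/(1+ψ(Kᵢ−1)), yᵢ = Kᵢxᵢ:
  1: x = 0.1452, y = 0.5445
  2: x = 0.1536, y = 0.1260
  3: x = 0.7012, y = 0.3296

x_3 = 0.7012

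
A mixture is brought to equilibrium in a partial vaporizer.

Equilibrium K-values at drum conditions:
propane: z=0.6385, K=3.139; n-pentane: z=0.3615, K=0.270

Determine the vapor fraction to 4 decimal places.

Newton iteration, ψ⁰ = 0.63:
  ψ = 0.6300: g = 0.09317, g' = -1.1905 → ψ = 0.7083
  ψ = 0.7083: g = -0.00335, g' = -1.2877 → ψ = 0.7057
Converged at ψ = 0.7057.

ψ = 0.7057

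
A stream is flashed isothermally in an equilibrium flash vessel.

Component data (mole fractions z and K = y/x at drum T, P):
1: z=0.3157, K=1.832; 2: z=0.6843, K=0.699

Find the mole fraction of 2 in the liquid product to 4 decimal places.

x_2 = 0.7343

Let β = V/F and solve Σ zᵢ(Kᵢ−1)/(1+β(Kᵢ−1)) = 0.
Check two-phase: ΣzᵢKᵢ = 1.0567 > 1 and Σzᵢ/Kᵢ = 1.1513 > 1, so g(0) = 0.0567 > 0 and g(1) = -0.1513 < 0.
Iterate (Newton) starting at β = 0.33:
  β = 0.3300: g = -0.02261, g' = -0.2110 → β = 0.2228
  β = 0.2228: g = 0.00080, g' = -0.2268 → β = 0.2264
Converged at β = 0.2264.
Compositions from xᵢ = zᵢ/(1+β(Kᵢ−1)), yᵢ = Kᵢxᵢ:
  1: x = 0.2657, y = 0.4867
  2: x = 0.7343, y = 0.5133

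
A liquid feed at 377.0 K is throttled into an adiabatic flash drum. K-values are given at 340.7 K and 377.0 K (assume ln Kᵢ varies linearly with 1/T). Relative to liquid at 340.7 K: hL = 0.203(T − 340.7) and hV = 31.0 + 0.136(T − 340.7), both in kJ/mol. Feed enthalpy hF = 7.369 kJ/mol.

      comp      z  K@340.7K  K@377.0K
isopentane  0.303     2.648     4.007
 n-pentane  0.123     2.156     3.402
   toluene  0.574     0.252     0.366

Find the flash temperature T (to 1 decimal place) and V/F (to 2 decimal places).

T = 343.9 K, V/F = 0.22

Adiabatic flash: solve Rachford–Rice at each trial T, then check hF = ψ·hV(T) + (1−ψ)·hL(T).
  T = 340.7 K: K = (2.648, 2.156, 0.252), RR gives ψ = 0.186, H_out = 5.780 kJ/mol
  T = 377.0 K: K = (4.007, 3.402, 0.366), RR gives ψ = 0.468, H_out = 20.742 kJ/mol
  T = 358.9 K: K = (3.294, 2.741, 0.307), RR gives ψ = 0.344, H_out = 13.935 kJ/mol
  T = 349.8 K: K = (2.962, 2.439, 0.279), RR gives ψ = 0.272, H_out = 10.105 kJ/mol
  T = 345.2 K: K = (2.801, 2.293, 0.265), RR gives ψ = 0.231, H_out = 7.996 kJ/mol
  T = 342.9 K: K = (2.722, 2.223, 0.258), RR gives ψ = 0.209, H_out = 6.885 kJ/mol
Linear interpolation between T = 342.9 (H_out = 6.885) and T = 345.2 (H_out = 7.996) on hF = 7.369 gives T ≈ 343.9 K, at which ψ = 0.22.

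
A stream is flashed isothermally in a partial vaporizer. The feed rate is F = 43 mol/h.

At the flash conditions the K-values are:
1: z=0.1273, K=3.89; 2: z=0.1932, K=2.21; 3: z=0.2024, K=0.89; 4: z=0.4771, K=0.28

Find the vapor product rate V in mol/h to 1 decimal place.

Let ψ = V/F and solve Σ zᵢ(Kᵢ−1)/(1+ψ(Kᵢ−1)) = 0.
g(0) = ΣzᵢKᵢ − 1 = 0.2359 and g(1) = 1 − Σzᵢ/Kᵢ = -1.0515, so a root lies in (0, 1).
Iterate (Newton) starting at ψ = 0.31:
  ψ = 0.3100: g = -0.10121, g' = -0.8579 → ψ = 0.1920
  ψ = 0.1920: g = 0.00493, g' = -0.9616 → ψ = 0.1971
  ψ = 0.1971: g = 0.00002, g' = -0.9544 → ψ = 0.1972
Converged at ψ = 0.1972.
Then V = ψ·F = 0.1972·43 = 8.5 mol/h and L = F − V = 34.5 mol/h.

V = 8.5 mol/h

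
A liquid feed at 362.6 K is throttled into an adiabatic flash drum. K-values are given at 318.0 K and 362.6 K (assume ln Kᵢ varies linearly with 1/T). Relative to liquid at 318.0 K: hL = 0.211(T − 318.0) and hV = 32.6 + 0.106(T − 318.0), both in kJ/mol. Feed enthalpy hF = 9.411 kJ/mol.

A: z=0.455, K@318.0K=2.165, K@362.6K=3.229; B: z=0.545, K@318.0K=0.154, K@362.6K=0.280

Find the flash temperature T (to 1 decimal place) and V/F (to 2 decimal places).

Adiabatic flash: solve Rachford–Rice at each trial T, then check hF = ψ·hV(T) + (1−ψ)·hL(T).
  T = 318.0 K: K = (2.165, 0.154), RR gives ψ = 0.070, H_out = 2.282 kJ/mol
  T = 362.6 K: K = (3.229, 0.280), RR gives ψ = 0.387, H_out = 20.227 kJ/mol
  T = 340.3 K: K = (2.679, 0.212), RR gives ψ = 0.253, H_out = 12.349 kJ/mol
  T = 329.1 K: K = (2.416, 0.181), RR gives ψ = 0.171, H_out = 7.715 kJ/mol
  T = 334.7 K: K = (2.546, 0.196), RR gives ψ = 0.214, H_out = 10.113 kJ/mol
  T = 331.9 K: K = (2.481, 0.189), RR gives ψ = 0.193, H_out = 8.937 kJ/mol
  T = 333.3 K: K = (2.513, 0.192), RR gives ψ = 0.203, H_out = 9.530 kJ/mol
Linear interpolation between T = 331.9 (H_out = 8.937) and T = 333.3 (H_out = 9.530) on hF = 9.411 gives T ≈ 333.0 K, at which ψ = 0.20.

T = 333.0 K, V/F = 0.20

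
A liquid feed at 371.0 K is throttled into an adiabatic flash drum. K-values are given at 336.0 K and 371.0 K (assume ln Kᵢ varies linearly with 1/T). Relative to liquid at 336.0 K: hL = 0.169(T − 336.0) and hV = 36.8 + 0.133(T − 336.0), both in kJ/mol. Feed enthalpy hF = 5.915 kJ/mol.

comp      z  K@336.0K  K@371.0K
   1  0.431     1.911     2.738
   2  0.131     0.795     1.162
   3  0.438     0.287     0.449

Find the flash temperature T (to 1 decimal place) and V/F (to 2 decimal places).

T = 338.9 K, V/F = 0.15

Adiabatic flash: solve Rachford–Rice at each trial T, then check hF = ψ·hV(T) + (1−ψ)·hL(T).
  T = 336.0 K: K = (1.911, 0.795, 0.287), RR gives ψ = 0.093, H_out = 3.430 kJ/mol
  T = 371.0 K: K = (2.738, 1.162, 0.449), RR gives ψ = 0.642, H_out = 28.721 kJ/mol
  T = 353.5 K: K = (2.308, 0.970, 0.363), RR gives ψ = 0.387, H_out = 16.956 kJ/mol
  T = 344.8 K: K = (2.106, 0.881, 0.324), RR gives ψ = 0.252, H_out = 10.672 kJ/mol
  T = 340.4 K: K = (2.008, 0.837, 0.305), RR gives ψ = 0.176, H_out = 7.203 kJ/mol
  T = 338.2 K: K = (1.959, 0.816, 0.296), RR gives ψ = 0.136, H_out = 5.361 kJ/mol
Linear interpolation between T = 338.2 (H_out = 5.361) and T = 340.4 (H_out = 7.203) on hF = 5.915 gives T ≈ 338.9 K, at which ψ = 0.15.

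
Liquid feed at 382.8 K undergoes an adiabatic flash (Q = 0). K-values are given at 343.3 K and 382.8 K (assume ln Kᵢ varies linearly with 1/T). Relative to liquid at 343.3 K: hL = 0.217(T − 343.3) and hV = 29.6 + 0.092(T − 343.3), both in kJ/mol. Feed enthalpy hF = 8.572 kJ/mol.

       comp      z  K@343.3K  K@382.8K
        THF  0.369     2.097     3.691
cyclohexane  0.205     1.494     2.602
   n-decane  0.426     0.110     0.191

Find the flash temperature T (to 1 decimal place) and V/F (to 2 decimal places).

T = 349.6 K, V/F = 0.25

Adiabatic flash: solve Rachford–Rice at each trial T, then check hF = ψ·hV(T) + (1−ψ)·hL(T).
  T = 343.3 K: K = (2.097, 1.494, 0.110), RR gives ψ = 0.155, H_out = 4.596 kJ/mol
  T = 382.8 K: K = (3.691, 2.602, 0.191), RR gives ψ = 0.519, H_out = 21.364 kJ/mol
  T = 363.1 K: K = (2.827, 2.003, 0.147), RR gives ψ = 0.388, H_out = 14.813 kJ/mol
  T = 353.2 K: K = (2.445, 1.737, 0.128), RR gives ψ = 0.293, H_out = 10.452 kJ/mol
  T = 348.2 K: K = (2.265, 1.611, 0.119), RR gives ψ = 0.231, H_out = 7.747 kJ/mol
  T = 350.7 K: K = (2.354, 1.673, 0.123), RR gives ψ = 0.263, H_out = 9.154 kJ/mol
  T = 349.4 K: K = (2.308, 1.641, 0.121), RR gives ψ = 0.247, H_out = 8.437 kJ/mol
Linear interpolation between T = 349.4 (H_out = 8.437) and T = 350.7 (H_out = 9.154) on hF = 8.572 gives T ≈ 349.6 K, at which ψ = 0.25.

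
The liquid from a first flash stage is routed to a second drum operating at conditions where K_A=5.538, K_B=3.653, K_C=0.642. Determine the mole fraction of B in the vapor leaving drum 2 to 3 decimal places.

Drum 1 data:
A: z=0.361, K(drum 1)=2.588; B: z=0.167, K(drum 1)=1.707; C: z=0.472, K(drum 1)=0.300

Drum 1:
Material balance + equilibrium reduce to Σ zᵢ(Kᵢ−1)/(1+ψ₁(Kᵢ−1)) = 0.
Check two-phase: ΣzᵢKᵢ = 1.361 > 1 and Σzᵢ/Kᵢ = 1.811 > 1, so g(0) = 0.361 > 0 and g(1) = -0.811 < 0.
Newton iteration, ψ₁⁰ = 0.5:
  ψ₁ = 0.500: g = -0.1015, g' = -0.876 → ψ₁ = 0.384
  ψ₁ = 0.384: g = -0.0030, g' = -0.836 → ψ₁ = 0.381
Converged at ψ₁ = 0.381.
Drum-1 compositions:
  A: x = 0.225, y = 0.582
  B: x = 0.132, y = 0.225
  C: x = 0.643, y = 0.193
Drum-2 feed = drum-1 liquid: z₂ = (0.2250, 0.1316, 0.6434).
Drum 2:
Material balance + equilibrium reduce to Σ zᵢ(Kᵢ−1)/(1+ψ₂(Kᵢ−1)) = 0.
Feasibility: ΣzᵢKᵢ = 2.140, Σzᵢ/Kᵢ = 1.079 — both > 1, two phases present.
Newton–Raphson from ψ₂ = 0.3:
  ψ₂ = 0.300: g = 0.3688, g' = -1.222 → ψ₂ = 0.602
  ψ₂ = 0.602: g = 0.1145, g' = -0.604 → ψ₂ = 0.791
  ψ₂ = 0.791: g = 0.0136, g' = -0.477 → ψ₂ = 0.820
Converged at ψ₂ = 0.820.
  A: x = 0.048, y = 0.264
  B: x = 0.041, y = 0.151
  C: x = 0.911, y = 0.585

y_B (drum 2) = 0.151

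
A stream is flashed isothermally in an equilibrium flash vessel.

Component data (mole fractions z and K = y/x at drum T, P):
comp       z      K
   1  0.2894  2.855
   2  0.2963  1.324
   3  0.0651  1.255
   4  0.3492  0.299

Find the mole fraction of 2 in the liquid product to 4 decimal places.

x_2 = 0.2551

Newton iteration, V/F⁰ = 0.5:
  V/F = 0.5000: g = -0.00103, g' = -0.7012 → V/F = 0.4985
Converged at V/F = 0.4985.
Compositions from xᵢ = zᵢ/(1+V/F(Kᵢ−1)), yᵢ = Kᵢxᵢ:
  1: x = 0.1504, y = 0.4293
  2: x = 0.2551, y = 0.3377
  3: x = 0.0578, y = 0.0725
  4: x = 0.5368, y = 0.1605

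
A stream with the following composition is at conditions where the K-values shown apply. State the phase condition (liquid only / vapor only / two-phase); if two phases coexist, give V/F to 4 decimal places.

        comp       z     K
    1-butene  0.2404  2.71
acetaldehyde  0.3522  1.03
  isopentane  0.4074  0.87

vapor only

ΣzᵢKᵢ = 1.3687; Σzᵢ/Kᵢ = 0.8989.
Since Σzᵢ/Kᵢ < 1 the mixture is above its dew point — single vapor phase.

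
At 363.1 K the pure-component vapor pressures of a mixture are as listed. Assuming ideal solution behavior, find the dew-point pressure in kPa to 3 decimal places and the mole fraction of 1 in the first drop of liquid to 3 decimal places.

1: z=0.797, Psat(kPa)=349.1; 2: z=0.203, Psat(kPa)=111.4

Pdew = 243.589 kPa, x_1 = 0.556

At the dew point ψ → 1, so Σzᵢ/Kᵢ = 1 with Kᵢ = Pᵢˢᵃᵗ/P ⇒ 1/P = Σzᵢ/Pᵢˢᵃᵗ.
1/P = 0.797/349.1 + 0.203/111.4 = 0.004105 ⇒ P = 243.589 kPa
xᵢ = zᵢP/Pᵢˢᵃᵗ ⇒ x_1 = 0.797·243.589/349.1 = 0.556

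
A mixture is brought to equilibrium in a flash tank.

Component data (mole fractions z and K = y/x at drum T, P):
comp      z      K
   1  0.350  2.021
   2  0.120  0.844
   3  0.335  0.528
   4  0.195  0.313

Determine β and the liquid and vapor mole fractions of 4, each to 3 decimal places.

β = 0.091, x_4 = 0.208, y_4 = 0.065

Iterate (Newton) starting at β = 0.55:
  β = 0.550: g = -0.2205, g' = -0.527 → β = 0.132
  β = 0.132: g = -0.0200, g' = -0.483 → β = 0.090
  β = 0.090: g = 0.0002, g' = -0.495 → β = 0.091
Converged at β = 0.091.
Compositions from xᵢ = zᵢ/(1+β(Kᵢ−1)), yᵢ = Kᵢxᵢ:
  1: x = 0.320, y = 0.647
  2: x = 0.122, y = 0.103
  3: x = 0.350, y = 0.185
  4: x = 0.208, y = 0.065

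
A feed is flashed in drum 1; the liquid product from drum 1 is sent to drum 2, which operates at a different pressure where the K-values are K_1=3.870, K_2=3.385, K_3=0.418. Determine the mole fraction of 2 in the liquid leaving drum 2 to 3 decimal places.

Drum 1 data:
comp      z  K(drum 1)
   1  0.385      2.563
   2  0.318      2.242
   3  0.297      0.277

x_2 (drum 2) = 0.091

Drum 1:
Let ψ₁ = V/F and solve Σ zᵢ(Kᵢ−1)/(1+ψ₁(Kᵢ−1)) = 0.
Check two-phase: ΣzᵢKᵢ = 1.782 > 1 and Σzᵢ/Kᵢ = 1.364 > 1, so g(0) = 0.782 > 0 and g(1) = -0.364 < 0.
Newton iteration, ψ₁⁰ = 0.5:
  ψ₁ = 0.500: g = 0.2451, g' = -0.864 → ψ₁ = 0.784
  ψ₁ = 0.784: g = -0.0249, g' = -1.143 → ψ₁ = 0.762
  ψ₁ = 0.762: g = -0.0005, g' = -1.095 → ψ₁ = 0.761
Converged at ψ₁ = 0.761.
Drum-1 compositions:
  1: x = 0.176, y = 0.451
  2: x = 0.163, y = 0.366
  3: x = 0.661, y = 0.183
Drum-2 feed = drum-1 liquid: z₂ = (0.1758, 0.1634, 0.6608).
Drum 2:
Newton iteration, ψ₂⁰ = 0.65:
  ψ₂ = 0.650: g = -0.2897, g' = -0.898 → ψ₂ = 0.328
  ψ₂ = 0.328: g = 0.0037, g' = -1.019 → ψ₂ = 0.331
Converged at ψ₂ = 0.331.
  1: x = 0.090, y = 0.349
  2: x = 0.091, y = 0.309
  3: x = 0.819, y = 0.342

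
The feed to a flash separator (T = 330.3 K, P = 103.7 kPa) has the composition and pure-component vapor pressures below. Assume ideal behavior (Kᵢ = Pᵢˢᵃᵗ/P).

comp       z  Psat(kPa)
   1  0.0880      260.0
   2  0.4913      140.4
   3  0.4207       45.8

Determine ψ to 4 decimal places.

ψ = 0.1996

Raoult's law: Kᵢ = Pᵢˢᵃᵗ/P = Pᵢˢᵃᵗ/103.7.
  K_1 = 260.0/103.7 = 2.507232, K_2 = 140.4/103.7 = 1.353905, K_3 = 45.8/103.7 = 0.441659
Material balance + equilibrium reduce to Σ zᵢ(Kᵢ−1)/(1+ψ(Kᵢ−1)) = 0.
Feasibility: ΣzᵢKᵢ = 1.0716, Σzᵢ/Kᵢ = 1.3505 — both > 1, two phases present.
Iterate (Newton) starting at ψ = 0.6:
  ψ = 0.6000: g = -0.14016, g' = -0.3936 → ψ = 0.2439
  ψ = 0.2439: g = -0.01488, g' = -0.3348 → ψ = 0.1994
  ψ = 0.1994: g = 0.00006, g' = -0.3380 → ψ = 0.1996
Converged at ψ = 0.1996.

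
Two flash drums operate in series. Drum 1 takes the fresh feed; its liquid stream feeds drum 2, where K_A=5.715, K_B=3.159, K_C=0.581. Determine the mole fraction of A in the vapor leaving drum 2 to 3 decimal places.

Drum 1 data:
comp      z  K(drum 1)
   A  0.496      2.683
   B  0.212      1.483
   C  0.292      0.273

Drum 1:
Iterate (Newton) starting at ψ₁ = 0.5:
  ψ₁ = 0.500: g = 0.2023, g' = -0.827 → ψ₁ = 0.744
  ψ₁ = 0.744: g = -0.0169, g' = -1.037 → ψ₁ = 0.728
Converged at ψ₁ = 0.728.
Drum-1 compositions:
  A: x = 0.223, y = 0.598
  B: x = 0.157, y = 0.233
  C: x = 0.620, y = 0.169
Drum-2 feed = drum-1 liquid: z₂ = (0.2229, 0.1569, 0.6202).
Drum 2:
Material balance + equilibrium reduce to Σ zᵢ(Kᵢ−1)/(1+ψ₂(Kᵢ−1)) = 0.
Check two-phase: ΣzᵢKᵢ = 2.130 > 1 and Σzᵢ/Kᵢ = 1.156 > 1, so g(0) = 1.130 > 0 and g(1) = -0.156 < 0.
Newton iteration, ψ₂⁰ = 0.5:
  ψ₂ = 0.500: g = 0.1471, g' = -0.783 → ψ₂ = 0.688
  ψ₂ = 0.688: g = 0.0188, g' = -0.609 → ψ₂ = 0.719
Converged at ψ₂ = 0.719.
  A: x = 0.051, y = 0.290
  B: x = 0.061, y = 0.194
  C: x = 0.888, y = 0.516

y_A (drum 2) = 0.290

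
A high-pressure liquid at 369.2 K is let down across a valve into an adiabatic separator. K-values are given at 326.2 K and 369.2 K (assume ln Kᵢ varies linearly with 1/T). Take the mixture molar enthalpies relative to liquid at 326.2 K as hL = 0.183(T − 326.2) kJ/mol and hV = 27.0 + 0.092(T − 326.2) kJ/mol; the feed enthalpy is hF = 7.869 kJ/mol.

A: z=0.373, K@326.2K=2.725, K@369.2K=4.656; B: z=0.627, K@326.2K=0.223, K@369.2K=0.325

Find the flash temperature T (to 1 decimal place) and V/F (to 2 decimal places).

Adiabatic flash: solve Rachford–Rice at each trial T, then check hF = ψ·hV(T) + (1−ψ)·hL(T).
  T = 326.2 K: K = (2.725, 0.223), RR gives ψ = 0.117, H_out = 3.147 kJ/mol
  T = 369.2 K: K = (4.656, 0.325), RR gives ψ = 0.381, H_out = 16.667 kJ/mol
  T = 347.7 K: K = (3.621, 0.272), RR gives ψ = 0.273, H_out = 10.782 kJ/mol
  T = 336.9 K: K = (3.154, 0.247), RR gives ψ = 0.204, H_out = 7.275 kJ/mol
  T = 342.3 K: K = (3.383, 0.260), RR gives ψ = 0.241, H_out = 9.093 kJ/mol
  T = 339.6 K: K = (3.267, 0.253), RR gives ψ = 0.223, H_out = 8.202 kJ/mol
  T = 338.2 K: K = (3.208, 0.250), RR gives ψ = 0.213, H_out = 7.726 kJ/mol
Linear interpolation between T = 338.2 (H_out = 7.726) and T = 339.6 (H_out = 8.202) on hF = 7.869 gives T ≈ 338.6 K, at which ψ = 0.22.

T = 338.6 K, V/F = 0.22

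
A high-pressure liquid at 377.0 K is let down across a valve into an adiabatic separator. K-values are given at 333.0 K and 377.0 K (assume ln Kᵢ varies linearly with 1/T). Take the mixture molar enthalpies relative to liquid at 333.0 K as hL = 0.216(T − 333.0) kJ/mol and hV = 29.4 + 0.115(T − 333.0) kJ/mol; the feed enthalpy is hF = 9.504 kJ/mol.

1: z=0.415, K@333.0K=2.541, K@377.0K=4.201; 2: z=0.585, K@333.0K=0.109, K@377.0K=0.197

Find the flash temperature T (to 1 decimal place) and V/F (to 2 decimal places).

Adiabatic flash: solve Rachford–Rice at each trial T, then check hF = ψ·hV(T) + (1−ψ)·hL(T).
  T = 333.0 K: K = (2.541, 0.109), RR gives ψ = 0.086, H_out = 2.533 kJ/mol
  T = 377.0 K: K = (4.201, 0.197), RR gives ψ = 0.334, H_out = 17.841 kJ/mol
  T = 355.0 K: K = (3.319, 0.149), RR gives ψ = 0.235, H_out = 11.152 kJ/mol
  T = 344.0 K: K = (2.916, 0.128), RR gives ψ = 0.171, H_out = 7.206 kJ/mol
  T = 349.5 K: K = (3.114, 0.138), RR gives ψ = 0.205, H_out = 9.249 kJ/mol
  T = 352.2 K: K = (3.214, 0.144), RR gives ψ = 0.220, H_out = 10.199 kJ/mol
  T = 350.9 K: K = (3.165, 0.141), RR gives ψ = 0.213, H_out = 9.746 kJ/mol
Linear interpolation between T = 349.5 (H_out = 9.249) and T = 350.9 (H_out = 9.746) on hF = 9.504 gives T ≈ 350.2 K, at which ψ = 0.21.

T = 350.2 K, V/F = 0.21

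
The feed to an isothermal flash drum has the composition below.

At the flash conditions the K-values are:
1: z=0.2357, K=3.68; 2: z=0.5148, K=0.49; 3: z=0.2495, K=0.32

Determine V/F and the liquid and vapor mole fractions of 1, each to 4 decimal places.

V/F = 0.1309, x_1 = 0.1745, y_1 = 0.6421

Newton iteration, V/F⁰ = 0.35:
  V/F = 0.3500: g = -0.21630, g' = -0.8478 → V/F = 0.0949
  V/F = 0.0949: g = 0.04636, g' = -1.3558 → V/F = 0.1291
  V/F = 0.1291: g = 0.00230, g' = -1.2266 → V/F = 0.1309
Converged at V/F = 0.1309.
Compositions from xᵢ = zᵢ/(1+V/F(Kᵢ−1)), yᵢ = Kᵢxᵢ:
  1: x = 0.1745, y = 0.6421
  2: x = 0.5516, y = 0.2703
  3: x = 0.2739, y = 0.0876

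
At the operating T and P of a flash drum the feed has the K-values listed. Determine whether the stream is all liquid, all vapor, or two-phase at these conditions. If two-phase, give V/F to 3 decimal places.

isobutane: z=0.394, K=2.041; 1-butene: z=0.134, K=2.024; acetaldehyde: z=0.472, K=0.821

all vapor

ΣzᵢKᵢ = 1.463; Σzᵢ/Kᵢ = 0.834.
Since Σzᵢ/Kᵢ < 1 the mixture is above its dew point — single vapor phase.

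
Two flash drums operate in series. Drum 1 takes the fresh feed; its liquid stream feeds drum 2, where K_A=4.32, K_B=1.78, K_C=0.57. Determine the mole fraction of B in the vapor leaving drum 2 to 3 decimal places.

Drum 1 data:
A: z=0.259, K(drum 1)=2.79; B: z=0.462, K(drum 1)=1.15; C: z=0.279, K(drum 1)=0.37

Drum 1:
Let ψ₁ = V/F and solve Σ zᵢ(Kᵢ−1)/(1+ψ₁(Kᵢ−1)) = 0.
Feasibility: ΣzᵢKᵢ = 1.357, Σzᵢ/Kᵢ = 1.249 — both > 1, two phases present.
Newton iteration, ψ₁⁰ = 0.5:
  ψ₁ = 0.500: g = 0.0525, g' = -0.476 → ψ₁ = 0.610
  ψ₁ = 0.610: g = -0.0005, g' = -0.491 → ψ₁ = 0.609
Converged at ψ₁ = 0.609.
Drum-1 compositions:
  A: x = 0.124, y = 0.346
  B: x = 0.423, y = 0.487
  C: x = 0.453, y = 0.168
Drum-2 feed = drum-1 liquid: z₂ = (0.1239, 0.4233, 0.4528).
Drum 2:
Let ψ₂ = V/F and solve Σ zᵢ(Kᵢ−1)/(1+ψ₂(Kᵢ−1)) = 0.
Feasibility: ΣzᵢKᵢ = 1.547, Σzᵢ/Kᵢ = 1.061 — both > 1, two phases present.
Newton–Raphson from ψ₂ = 0.5:
  ψ₂ = 0.500: g = 0.1441, g' = -0.462 → ψ₂ = 0.812
  ψ₂ = 0.812: g = 0.0143, g' = -0.394 → ψ₂ = 0.848
Converged at ψ₂ = 0.848.
  A: x = 0.032, y = 0.140
  B: x = 0.255, y = 0.453
  C: x = 0.713, y = 0.406

y_B (drum 2) = 0.453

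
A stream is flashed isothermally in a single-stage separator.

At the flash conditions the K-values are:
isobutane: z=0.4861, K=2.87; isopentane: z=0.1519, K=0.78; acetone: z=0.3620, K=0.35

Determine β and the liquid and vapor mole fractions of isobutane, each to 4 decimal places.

Let β = V/F and solve Σ zᵢ(Kᵢ−1)/(1+β(Kᵢ−1)) = 0.
Check two-phase: ΣzᵢKᵢ = 1.6403 > 1 and Σzᵢ/Kᵢ = 1.3984 > 1, so g(0) = 0.6403 > 0 and g(1) = -0.3984 < 0.
Newton–Raphson from β = 0.5:
  β = 0.5000: g = 0.08363, g' = -0.7990 → β = 0.6047
  β = 0.6047: g = 0.00040, g' = -0.7993 → β = 0.6052
Converged at β = 0.6052.
Compositions from xᵢ = zᵢ/(1+β(Kᵢ−1)), yᵢ = Kᵢxᵢ:
  isobutane: x = 0.2280, y = 0.6545
  isopentane: x = 0.1752, y = 0.1367
  acetone: x = 0.5967, y = 0.2089

β = 0.6052, x_isobutane = 0.2280, y_isobutane = 0.6545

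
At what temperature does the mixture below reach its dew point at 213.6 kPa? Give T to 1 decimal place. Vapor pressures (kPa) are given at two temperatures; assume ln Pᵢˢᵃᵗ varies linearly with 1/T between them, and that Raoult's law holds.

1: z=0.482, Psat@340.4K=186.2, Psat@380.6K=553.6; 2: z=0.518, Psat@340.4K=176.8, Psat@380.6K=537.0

Dew-point temperature: Σzᵢ·P/Pᵢˢᵃᵗ(T) = 1. Interpolate ln Pᵢˢᵃᵗ = aᵢ + bᵢ/T.
  T = 340.4 K: ΣzᵢP/Pᵢˢᵃᵗ = 1.1787
  T = 380.6 K: ΣzᵢP/Pᵢˢᵃᵗ = 0.3920
  T = 360.5 K: ΣzᵢP/Pᵢˢᵃᵗ = 0.6592
  T = 350.4 K: ΣzᵢP/Pᵢˢᵃᵗ = 0.8754
  T = 345.4 K: ΣzᵢP/Pᵢˢᵃᵗ = 1.0137
  T = 347.9 K: ΣzᵢP/Pᵢˢᵃᵗ = 0.9415
Interpolating between 345.4 K and 347.9 K gives T ≈ 345.9 K.

T = 345.9 K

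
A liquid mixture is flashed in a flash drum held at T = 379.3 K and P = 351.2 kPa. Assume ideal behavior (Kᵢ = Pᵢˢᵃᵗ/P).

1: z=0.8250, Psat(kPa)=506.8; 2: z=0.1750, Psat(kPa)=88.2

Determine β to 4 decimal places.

Raoult's law: Kᵢ = Pᵢˢᵃᵗ/P = Pᵢˢᵃᵗ/351.2.
  K_1 = 506.8/351.2 = 1.443052, K_2 = 88.2/351.2 = 0.251139
Material balance + equilibrium reduce to Σ zᵢ(Kᵢ−1)/(1+β(Kᵢ−1)) = 0.
Feasibility: ΣzᵢKᵢ = 1.2345, Σzᵢ/Kᵢ = 1.2685 — both > 1, two phases present.
Newton iteration, β⁰ = 0.6:
  β = 0.6000: g = 0.05078, g' = -0.4247 → β = 0.7196
  β = 0.7196: g = -0.00703, g' = -0.5546 → β = 0.7069
  β = 0.7069: g = -0.00011, g' = -0.5370 → β = 0.7067
Converged at β = 0.7067.

β = 0.7067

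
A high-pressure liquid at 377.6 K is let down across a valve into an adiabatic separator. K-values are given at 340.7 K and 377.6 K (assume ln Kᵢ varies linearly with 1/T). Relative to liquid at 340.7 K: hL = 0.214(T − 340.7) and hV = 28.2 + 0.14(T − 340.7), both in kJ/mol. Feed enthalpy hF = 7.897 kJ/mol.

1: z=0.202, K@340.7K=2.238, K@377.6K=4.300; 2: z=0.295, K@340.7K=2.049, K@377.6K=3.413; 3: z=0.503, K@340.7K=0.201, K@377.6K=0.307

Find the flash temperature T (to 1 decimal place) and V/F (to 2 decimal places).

T = 345.5 K, V/F = 0.25

Adiabatic flash: solve Rachford–Rice at each trial T, then check hF = ψ·hV(T) + (1−ψ)·hL(T).
  T = 340.7 K: K = (2.238, 2.049, 0.201), RR gives ψ = 0.175, H_out = 4.928 kJ/mol
  T = 377.6 K: K = (4.300, 3.413, 0.307), RR gives ψ = 0.533, H_out = 21.477 kJ/mol
  T = 359.1 K: K = (3.152, 2.678, 0.251), RR gives ψ = 0.393, H_out = 14.481 kJ/mol
  T = 349.9 K: K = (2.668, 2.351, 0.225), RR gives ψ = 0.300, H_out = 10.235 kJ/mol
  T = 345.3 K: K = (2.446, 2.197, 0.213), RR gives ψ = 0.243, H_out = 7.759 kJ/mol
  T = 347.6 K: K = (2.555, 2.273, 0.219), RR gives ψ = 0.273, H_out = 9.034 kJ/mol
Linear interpolation between T = 345.3 (H_out = 7.759) and T = 347.6 (H_out = 9.034) on hF = 7.897 gives T ≈ 345.5 K, at which ψ = 0.25.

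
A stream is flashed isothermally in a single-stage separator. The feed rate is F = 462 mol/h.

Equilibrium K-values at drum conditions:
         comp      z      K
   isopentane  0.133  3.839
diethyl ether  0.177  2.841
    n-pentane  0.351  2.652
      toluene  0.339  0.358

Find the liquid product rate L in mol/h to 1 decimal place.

L = 69.4 mol/h

Let ψ = V/F and solve Σ zᵢ(Kᵢ−1)/(1+ψ(Kᵢ−1)) = 0.
Check two-phase: ΣzᵢKᵢ = 2.066 > 1 and Σzᵢ/Kᵢ = 1.176 > 1, so g(0) = 1.066 > 0 and g(1) = -0.176 < 0.
Newton iteration, ψ⁰ = 0.5:
  ψ = 0.500: g = 0.3228, g' = -0.936 → ψ = 0.845
  ψ = 0.845: g = 0.0051, g' = -1.019 → ψ = 0.850
Converged at ψ = 0.850.
Then V = ψ·F = 0.8498·462 = 392.6 mol/h and L = F − V = 69.4 mol/h.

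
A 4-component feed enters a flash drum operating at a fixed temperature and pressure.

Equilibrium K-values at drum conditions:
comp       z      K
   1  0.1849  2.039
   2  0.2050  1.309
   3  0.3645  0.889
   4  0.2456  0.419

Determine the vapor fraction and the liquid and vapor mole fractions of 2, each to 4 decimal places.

Rachford–Rice: g(ψ) = Σ zᵢ(Kᵢ−1)/(1+ψ(Kᵢ−1)) = 0.
Feasibility: ΣzᵢKᵢ = 1.0723, Σzᵢ/Kᵢ = 1.2435 — both > 1, two phases present.
Iterate (Newton) starting at ψ = 0.39:
  ψ = 0.3900: g = -0.03354, g' = -0.2602 → ψ = 0.2611
  ψ = 0.2611: g = -0.00014, g' = -0.2602 → ψ = 0.2605
Converged at ψ = 0.2605.
Compositions from xᵢ = zᵢ/(1+ψ(Kᵢ−1)), yᵢ = Kᵢxᵢ:
  1: x = 0.1455, y = 0.2967
  2: x = 0.1897, y = 0.2484
  3: x = 0.3754, y = 0.3337
  4: x = 0.2894, y = 0.1213

ψ = 0.2605, x_2 = 0.1897, y_2 = 0.2484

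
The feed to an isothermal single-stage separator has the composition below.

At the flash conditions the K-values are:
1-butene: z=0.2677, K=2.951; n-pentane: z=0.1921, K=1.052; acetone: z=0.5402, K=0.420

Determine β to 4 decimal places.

Material balance + equilibrium reduce to Σ zᵢ(Kᵢ−1)/(1+β(Kᵢ−1)) = 0.
g(0) = ΣzᵢKᵢ − 1 = 0.2190 and g(1) = 1 − Σzᵢ/Kᵢ = -0.5595, so a root lies in (0, 1).
Iterate (Newton) starting at β = 0.5:
  β = 0.5000: g = -0.16717, g' = -0.6221 → β = 0.2313
  β = 0.2313: g = 0.00791, g' = -0.7267 → β = 0.2422
Converged at β = 0.2422.

β = 0.2422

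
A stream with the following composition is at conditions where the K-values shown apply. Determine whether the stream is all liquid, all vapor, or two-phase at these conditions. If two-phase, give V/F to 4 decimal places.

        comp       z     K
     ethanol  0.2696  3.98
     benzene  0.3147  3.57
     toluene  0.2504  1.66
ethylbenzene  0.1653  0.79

ΣzᵢKᵢ = 2.7427; Σzᵢ/Kᵢ = 0.5160.
Since Σzᵢ/Kᵢ < 1 the mixture is above its dew point — single vapor phase.

all vapor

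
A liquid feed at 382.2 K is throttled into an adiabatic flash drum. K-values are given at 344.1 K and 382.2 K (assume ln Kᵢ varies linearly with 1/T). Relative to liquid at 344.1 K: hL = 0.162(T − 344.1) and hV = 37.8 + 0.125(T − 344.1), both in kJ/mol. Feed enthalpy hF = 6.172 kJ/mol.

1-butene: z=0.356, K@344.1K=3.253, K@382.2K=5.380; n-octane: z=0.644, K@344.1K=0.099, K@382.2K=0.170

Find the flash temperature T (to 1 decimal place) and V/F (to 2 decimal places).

T = 349.3 K, V/F = 0.14

Adiabatic flash: solve Rachford–Rice at each trial T, then check hF = ψ·hV(T) + (1−ψ)·hL(T).
  T = 344.1 K: K = (3.253, 0.099), RR gives ψ = 0.109, H_out = 4.131 kJ/mol
  T = 382.2 K: K = (5.380, 0.170), RR gives ψ = 0.282, H_out = 16.430 kJ/mol
  T = 363.1 K: K = (4.236, 0.131), RR gives ψ = 0.211, H_out = 10.902 kJ/mol
  T = 353.6 K: K = (3.725, 0.115), RR gives ψ = 0.166, H_out = 7.746 kJ/mol
  T = 348.9 K: K = (3.487, 0.107), RR gives ψ = 0.140, H_out = 6.028 kJ/mol
  T = 351.2 K: K = (3.602, 0.110), RR gives ψ = 0.153, H_out = 6.884 kJ/mol
Linear interpolation between T = 348.9 (H_out = 6.028) and T = 351.2 (H_out = 6.884) on hF = 6.172 gives T ≈ 349.3 K, at which ψ = 0.14.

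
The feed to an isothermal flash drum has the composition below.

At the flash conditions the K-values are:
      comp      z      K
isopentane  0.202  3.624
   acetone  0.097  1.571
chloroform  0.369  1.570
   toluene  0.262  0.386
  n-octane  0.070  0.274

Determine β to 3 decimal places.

Let β = V/F and solve Σ zᵢ(Kᵢ−1)/(1+β(Kᵢ−1)) = 0.
Check two-phase: ΣzᵢKᵢ = 1.584 > 1 and Σzᵢ/Kᵢ = 1.287 > 1, so g(0) = 0.584 > 0 and g(1) = -0.287 < 0.
Newton iteration, β⁰ = 0.5:
  β = 0.500: g = 0.1241, g' = -0.649 → β = 0.691
  β = 0.691: g = -0.0026, g' = -0.701 → β = 0.688
Converged at β = 0.688.

β = 0.688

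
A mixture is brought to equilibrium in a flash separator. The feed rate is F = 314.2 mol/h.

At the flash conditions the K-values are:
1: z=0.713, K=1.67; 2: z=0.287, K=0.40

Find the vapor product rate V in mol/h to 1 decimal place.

Rachford–Rice: g(ψ) = Σ zᵢ(Kᵢ−1)/(1+ψ(Kᵢ−1)) = 0.
Feasibility: ΣzᵢKᵢ = 1.306, Σzᵢ/Kᵢ = 1.144 — both > 1, two phases present.
Binary case is linear: z₁(K₁−1)(1+ψ(K₂−1)) + z₂(K₂−1)(1+ψ(K₁−1)) = 0
⇒ ψ = [z₁(K₁−1)+z₂(K₂−1)] / [−(K₁−1)(K₂−1)] = 0.3055/0.4020 = 0.760
Then V = ψ·F = 0.7600·314.2 = 238.8 mol/h and L = F − V = 75.4 mol/h.

V = 238.8 mol/h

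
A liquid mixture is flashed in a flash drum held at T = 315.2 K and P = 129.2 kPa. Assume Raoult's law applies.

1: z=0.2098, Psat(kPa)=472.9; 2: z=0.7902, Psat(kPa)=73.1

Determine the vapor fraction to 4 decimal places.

ψ = 0.1861

Raoult's law: Kᵢ = Pᵢˢᵃᵗ/P = Pᵢˢᵃᵗ/129.2.
  K_1 = 472.9/129.2 = 3.660217, K_2 = 73.1/129.2 = 0.565789
Material balance + equilibrium reduce to Σ zᵢ(Kᵢ−1)/(1+ψ(Kᵢ−1)) = 0.
g(0) = ΣzᵢKᵢ − 1 = 0.2150 and g(1) = 1 − Σzᵢ/Kᵢ = -0.4540, so a root lies in (0, 1).
Binary case is linear: z₁(K₁−1)(1+ψ(K₂−1)) + z₂(K₂−1)(1+ψ(K₁−1)) = 0
⇒ ψ = [z₁(K₁−1)+z₂(K₂−1)] / [−(K₁−1)(K₂−1)] = 0.21500/1.15509 = 0.1861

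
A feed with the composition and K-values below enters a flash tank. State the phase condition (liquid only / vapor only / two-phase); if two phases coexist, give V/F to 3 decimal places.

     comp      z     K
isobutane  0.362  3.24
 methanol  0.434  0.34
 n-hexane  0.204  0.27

two-phase, V/F = 0.245

ΣzᵢKᵢ = 1.376; Σzᵢ/Kᵢ = 2.144.
Both exceed 1, so a two-phase solution exists.
Rachford–Rice: g(ψ) = Σ zᵢ(Kᵢ−1)/(1+ψ(Kᵢ−1)) = 0.
Newton iteration, ψ⁰ = 0.5:
  ψ = 0.500: g = -0.2796, g' = -1.095 → ψ = 0.245
Converged at ψ = 0.245.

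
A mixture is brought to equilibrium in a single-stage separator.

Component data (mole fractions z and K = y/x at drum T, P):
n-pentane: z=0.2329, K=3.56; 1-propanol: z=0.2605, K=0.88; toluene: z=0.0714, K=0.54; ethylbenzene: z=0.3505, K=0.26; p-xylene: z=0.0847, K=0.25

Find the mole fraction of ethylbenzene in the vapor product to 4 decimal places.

y_ethylbenzene = 0.1025

Rachford–Rice: g(ψ) = Σ zᵢ(Kᵢ−1)/(1+ψ(Kᵢ−1)) = 0.
g(0) = ΣzᵢKᵢ − 1 = 0.2092 and g(1) = 1 − Σzᵢ/Kᵢ = -1.1805, so a root lies in (0, 1).
Newton iteration, ψ⁰ = 0.67:
  ψ = 0.6700: g = -0.50399, g' = -1.1905 → ψ = 0.2467
  ψ = 0.2467: g = -0.09904, g' = -0.9556 → ψ = 0.1430
  ψ = 0.1430: g = 0.00824, g' = -1.1388 → ψ = 0.1503
Converged at ψ = 0.1503.
Compositions from xᵢ = zᵢ/(1+ψ(Kᵢ−1)), yᵢ = Kᵢxᵢ:
  n-pentane: x = 0.1682, y = 0.5987
  1-propanol: x = 0.2653, y = 0.2335
  toluene: x = 0.0767, y = 0.0414
  ethylbenzene: x = 0.3944, y = 0.1025
  p-xylene: x = 0.0955, y = 0.0239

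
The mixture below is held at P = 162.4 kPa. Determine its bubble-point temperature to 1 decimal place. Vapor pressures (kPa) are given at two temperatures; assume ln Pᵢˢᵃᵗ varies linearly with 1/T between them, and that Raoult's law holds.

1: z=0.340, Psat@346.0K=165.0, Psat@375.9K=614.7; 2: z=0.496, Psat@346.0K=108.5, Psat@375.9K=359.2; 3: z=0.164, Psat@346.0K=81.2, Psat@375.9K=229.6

T = 352.3 K

Bubble-point temperature: ΣzᵢPᵢˢᵃᵗ(T) = P. Interpolate ln Pᵢˢᵃᵗ = aᵢ + bᵢ/T.
  T = 346.0 K: ΣzᵢPᵢˢᵃᵗ = 123.23 kPa
  T = 375.9 K: ΣzᵢPᵢˢᵃᵗ = 424.82 kPa
  T = 360.9 K: ΣzᵢPᵢˢᵃᵗ = 234.04 kPa
  T = 353.4 K: ΣzᵢPᵢˢᵃᵗ = 170.57 kPa
  T = 349.7 K: ΣzᵢPᵢˢᵃᵗ = 145.22 kPa
  T = 351.5 K: ΣzᵢPᵢˢᵃᵗ = 157.11 kPa
  T = 352.4 K: ΣzᵢPᵢˢᵃᵗ = 163.36 kPa
Interpolating between 351.5 K and 352.4 K gives T ≈ 352.3 K.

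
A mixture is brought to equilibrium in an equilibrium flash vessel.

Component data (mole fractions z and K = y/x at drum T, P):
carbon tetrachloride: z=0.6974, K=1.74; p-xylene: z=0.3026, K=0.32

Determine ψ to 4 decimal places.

ψ = 0.6167

Material balance + equilibrium reduce to Σ zᵢ(Kᵢ−1)/(1+ψ(Kᵢ−1)) = 0.
Check two-phase: ΣzᵢKᵢ = 1.3103 > 1 and Σzᵢ/Kᵢ = 1.3464 > 1, so g(0) = 0.3103 > 0 and g(1) = -0.3464 < 0.
Binary case is linear: z₁(K₁−1)(1+ψ(K₂−1)) + z₂(K₂−1)(1+ψ(K₁−1)) = 0
⇒ ψ = [z₁(K₁−1)+z₂(K₂−1)] / [−(K₁−1)(K₂−1)] = 0.31031/0.50320 = 0.6167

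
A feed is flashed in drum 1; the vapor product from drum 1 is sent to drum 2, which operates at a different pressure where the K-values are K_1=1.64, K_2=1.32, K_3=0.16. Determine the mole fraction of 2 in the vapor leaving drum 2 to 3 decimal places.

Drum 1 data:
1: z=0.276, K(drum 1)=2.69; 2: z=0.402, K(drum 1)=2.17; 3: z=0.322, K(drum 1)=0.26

y_2 (drum 2) = 0.537

Drum 1:
Iterate (Newton) starting at ψ₁ = 0.69:
  ψ₁ = 0.690: g = -0.0113, g' = -1.073 → ψ₁ = 0.679
Converged at ψ₁ = 0.679.
Drum-1 compositions:
  1: x = 0.128, y = 0.346
  2: x = 0.224, y = 0.486
  3: x = 0.648, y = 0.168
Drum-2 feed = drum-1 vapor: z₂ = (0.3456, 0.4860, 0.1684).
Drum 2:
Rachford–Rice: g(ψ₂) = Σ zᵢ(Kᵢ−1)/(1+ψ₂(Kᵢ−1)) = 0.
Check two-phase: ΣzᵢKᵢ = 1.235 > 1 and Σzᵢ/Kᵢ = 1.631 > 1, so g(0) = 0.235 > 0 and g(1) = -0.631 < 0.
Iterate (Newton) starting at ψ₂ = 0.56:
  ψ₂ = 0.560: g = 0.0277, g' = -0.536 → ψ₂ = 0.612
  ψ₂ = 0.612: g = -0.0018, g' = -0.610 → ψ₂ = 0.609
Converged at ψ₂ = 0.609.
  1: x = 0.249, y = 0.408
  2: x = 0.407, y = 0.537
  3: x = 0.344, y = 0.055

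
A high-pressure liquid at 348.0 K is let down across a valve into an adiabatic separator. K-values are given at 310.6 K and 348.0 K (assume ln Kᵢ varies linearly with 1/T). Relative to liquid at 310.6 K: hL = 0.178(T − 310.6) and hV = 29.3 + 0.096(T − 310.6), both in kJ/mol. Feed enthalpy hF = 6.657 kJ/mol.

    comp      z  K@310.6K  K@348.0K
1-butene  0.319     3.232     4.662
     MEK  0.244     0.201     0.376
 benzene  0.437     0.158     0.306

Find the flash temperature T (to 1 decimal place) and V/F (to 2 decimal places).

T = 323.3 K, V/F = 0.16

Adiabatic flash: solve Rachford–Rice at each trial T, then check hF = ψ·hV(T) + (1−ψ)·hL(T).
  T = 310.6 K: K = (3.232, 0.201, 0.158), RR gives ψ = 0.081, H_out = 2.367 kJ/mol
  T = 348.0 K: K = (4.662, 0.376, 0.306), RR gives ψ = 0.291, H_out = 14.282 kJ/mol
  T = 329.3 K: K = (3.922, 0.280, 0.224), RR gives ψ = 0.189, H_out = 8.572 kJ/mol
  T = 320.0 K: K = (3.572, 0.239, 0.189), RR gives ψ = 0.137, H_out = 5.595 kJ/mol
  T = 324.6 K: K = (3.744, 0.258, 0.206), RR gives ψ = 0.163, H_out = 7.088 kJ/mol
  T = 322.3 K: K = (3.658, 0.248, 0.198), RR gives ψ = 0.150, H_out = 6.347 kJ/mol
Linear interpolation between T = 322.3 (H_out = 6.347) and T = 324.6 (H_out = 7.088) on hF = 6.657 gives T ≈ 323.3 K, at which ψ = 0.16.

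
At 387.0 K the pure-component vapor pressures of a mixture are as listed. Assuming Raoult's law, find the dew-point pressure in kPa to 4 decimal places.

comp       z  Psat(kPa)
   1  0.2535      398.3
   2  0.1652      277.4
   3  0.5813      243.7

At the dew point ψ → 1, so Σzᵢ/Kᵢ = 1 with Kᵢ = Pᵢˢᵃᵗ/P ⇒ 1/P = Σzᵢ/Pᵢˢᵃᵗ.
1/P = 0.2535/398.3 + 0.1652/277.4 + 0.5813/243.7 = 0.0036173 ⇒ P = 276.4497 kPa

Pdew = 276.4497 kPa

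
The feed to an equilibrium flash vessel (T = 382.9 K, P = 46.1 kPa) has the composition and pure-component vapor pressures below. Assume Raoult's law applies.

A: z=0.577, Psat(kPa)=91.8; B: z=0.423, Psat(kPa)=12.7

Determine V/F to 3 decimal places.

Raoult's law: Kᵢ = Pᵢˢᵃᵗ/P = Pᵢˢᵃᵗ/46.1.
  K_A = 91.8/46.1 = 1.99132, K_B = 12.7/46.1 = 0.27549
Newton iteration, V/F⁰ = 0.65:
  V/F = 0.650: g = -0.2314, g' = -1.003 → V/F = 0.419
  V/F = 0.419: g = -0.0361, g' = -0.741 → V/F = 0.371
  V/F = 0.371: g = -0.0006, g' = -0.718 → V/F = 0.370
Converged at V/F = 0.370.

V/F = 0.370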